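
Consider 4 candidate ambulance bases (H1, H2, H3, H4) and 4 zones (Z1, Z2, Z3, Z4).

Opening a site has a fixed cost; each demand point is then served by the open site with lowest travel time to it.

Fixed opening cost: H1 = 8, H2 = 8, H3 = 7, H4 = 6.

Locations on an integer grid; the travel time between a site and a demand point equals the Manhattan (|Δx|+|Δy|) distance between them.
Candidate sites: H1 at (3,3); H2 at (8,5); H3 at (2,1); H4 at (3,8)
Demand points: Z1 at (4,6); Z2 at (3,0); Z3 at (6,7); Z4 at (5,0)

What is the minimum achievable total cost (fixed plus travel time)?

26

Open {H3, H4}: assign each demand point to its cheapest open site.
  Z1→H4 3, Z2→H3 2, Z3→H4 4, Z4→H3 4
  travel time 13, fixed 13 → total 26.
Compare {H1}: travel time 19 + fixed 8 = 27.
Compare {H1, H4}: travel time 15 + fixed 14 = 29.
Compare {H3}: travel time 23 + fixed 7 = 30.
All other subsets cost ≥ 27. Minimum total cost: 26.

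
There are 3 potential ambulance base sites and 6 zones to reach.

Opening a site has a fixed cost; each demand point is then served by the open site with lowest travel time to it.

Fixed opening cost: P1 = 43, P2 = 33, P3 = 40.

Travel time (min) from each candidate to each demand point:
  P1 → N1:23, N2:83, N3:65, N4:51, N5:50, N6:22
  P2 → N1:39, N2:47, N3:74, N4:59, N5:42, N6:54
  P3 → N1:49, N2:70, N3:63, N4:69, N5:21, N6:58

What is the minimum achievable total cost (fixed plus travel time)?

326

Open {P1, P2}: assign each demand point to its cheapest open site.
  N1→P1 23, N2→P2 47, N3→P1 65, N4→P1 51, N5→P2 42, N6→P1 22
  travel time 250, fixed 76 → total 326.
Compare {P1, P3}: travel time 250 + fixed 83 = 333.
Compare {P1}: travel time 294 + fixed 43 = 337.
Compare {P1, P2, P3}: travel time 227 + fixed 116 = 343.
All other subsets cost ≥ 333. Minimum total cost: 326.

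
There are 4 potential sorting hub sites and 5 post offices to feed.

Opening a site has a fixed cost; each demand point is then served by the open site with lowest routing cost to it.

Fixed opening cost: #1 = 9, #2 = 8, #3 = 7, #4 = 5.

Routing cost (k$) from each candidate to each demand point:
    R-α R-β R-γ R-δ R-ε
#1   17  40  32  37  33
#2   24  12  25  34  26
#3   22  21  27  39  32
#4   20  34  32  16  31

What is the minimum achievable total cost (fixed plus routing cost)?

Open {#2, #4}: assign each demand point to its cheapest open site.
  R-α→#4 20, R-β→#2 12, R-γ→#2 25, R-δ→#4 16, R-ε→#2 26
  routing cost 99, fixed 13 → total 112.
Compare {#1, #2, #4}: routing cost 96 + fixed 22 = 118.
Compare {#2, #3, #4}: routing cost 99 + fixed 20 = 119.
Compare {#1, #2, #3, #4}: routing cost 96 + fixed 29 = 125.
All other subsets cost ≥ 118. Minimum total cost: 112.

112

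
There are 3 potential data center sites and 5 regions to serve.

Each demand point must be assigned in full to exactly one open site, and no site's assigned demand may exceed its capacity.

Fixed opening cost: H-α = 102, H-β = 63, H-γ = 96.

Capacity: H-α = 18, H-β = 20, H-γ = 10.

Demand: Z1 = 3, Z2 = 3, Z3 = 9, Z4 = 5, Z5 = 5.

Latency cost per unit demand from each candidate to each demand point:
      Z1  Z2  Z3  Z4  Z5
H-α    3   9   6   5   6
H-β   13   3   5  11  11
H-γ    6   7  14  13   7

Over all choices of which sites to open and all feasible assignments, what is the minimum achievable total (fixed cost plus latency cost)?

283

Open {H-α, H-β}; cheapest assignment that respects the capacities:
  H-α (cap 18, load 13): Z1, Z4, Z5 — cost 3×3 + 5×5 + 5×6 = 64
  H-β (cap 20, load 12): Z2, Z3 — cost 3×3 + 9×5 = 54
  Shipping 118, fixed 165 → total 283.
  Any other capacity-feasible assignment to {H-α, H-β} ships for at least 118.
Compare {H-β, H-γ}: its best feasible assignment gives total 321.
Compare {H-α, H-γ}: its best feasible assignment gives total 342.
Every other set of open sites that can feasibly serve all demand totals ≥ 321 even under its best assignment. Minimum: 283.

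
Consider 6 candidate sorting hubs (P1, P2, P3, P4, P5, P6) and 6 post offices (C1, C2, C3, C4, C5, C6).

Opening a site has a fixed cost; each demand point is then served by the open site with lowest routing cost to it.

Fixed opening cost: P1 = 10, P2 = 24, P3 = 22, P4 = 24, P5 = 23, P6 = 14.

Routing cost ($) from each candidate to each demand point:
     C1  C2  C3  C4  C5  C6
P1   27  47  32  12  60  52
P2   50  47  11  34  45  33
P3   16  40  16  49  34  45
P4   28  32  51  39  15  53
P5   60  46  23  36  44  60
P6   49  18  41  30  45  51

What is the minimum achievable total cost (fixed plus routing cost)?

Open {P1, P3, P6}: assign each demand point to its cheapest open site.
  C1→P3 16, C2→P6 18, C3→P3 16, C4→P1 12, C5→P3 34, C6→P3 45
  routing cost 141, fixed 46 → total 187.
Compare {P1, P2, P4}: routing cost 130 + fixed 58 = 188.
Compare {P1, P2, P4, P6}: routing cost 116 + fixed 72 = 188.
Compare {P1, P3, P4}: routing cost 136 + fixed 56 = 192.
All other subsets cost ≥ 188. Minimum total cost: 187.

187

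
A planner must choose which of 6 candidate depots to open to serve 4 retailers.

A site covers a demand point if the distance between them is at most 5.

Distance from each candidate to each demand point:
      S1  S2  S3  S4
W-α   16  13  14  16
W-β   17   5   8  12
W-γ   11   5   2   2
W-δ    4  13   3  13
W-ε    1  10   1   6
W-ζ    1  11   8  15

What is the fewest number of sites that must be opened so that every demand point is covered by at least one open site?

Coverage sets (demand points within 5 of each site):
  W-α: {}
  W-β: {S2}
  W-γ: {S2, S3, S4}
  W-δ: {S1, S3}
  W-ε: {S1, S3}
  W-ζ: {S1}
No single site covers all 4 demand points.
But {W-γ, W-δ} covers everything, so the minimum is 2.

2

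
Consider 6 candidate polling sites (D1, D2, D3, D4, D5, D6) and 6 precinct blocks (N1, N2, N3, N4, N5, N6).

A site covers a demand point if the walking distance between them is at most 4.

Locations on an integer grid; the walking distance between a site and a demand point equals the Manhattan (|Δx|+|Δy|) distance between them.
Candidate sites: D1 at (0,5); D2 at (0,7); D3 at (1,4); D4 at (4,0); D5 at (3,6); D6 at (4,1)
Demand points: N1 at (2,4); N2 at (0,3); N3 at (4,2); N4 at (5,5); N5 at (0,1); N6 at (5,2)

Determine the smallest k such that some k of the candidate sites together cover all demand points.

3

Coverage sets (demand points within 4 of each site):
  D1: {N1, N2, N5}
  D2: {N2}
  D3: {N1, N2, N5}
  D4: {N3, N6}
  D5: {N1, N4}
  D6: {N3, N5, N6}
No 2 sites suffice: every size-2 union leaves at least one demand point uncovered.
But {D1, D4, D5} covers everything, so the minimum is 3.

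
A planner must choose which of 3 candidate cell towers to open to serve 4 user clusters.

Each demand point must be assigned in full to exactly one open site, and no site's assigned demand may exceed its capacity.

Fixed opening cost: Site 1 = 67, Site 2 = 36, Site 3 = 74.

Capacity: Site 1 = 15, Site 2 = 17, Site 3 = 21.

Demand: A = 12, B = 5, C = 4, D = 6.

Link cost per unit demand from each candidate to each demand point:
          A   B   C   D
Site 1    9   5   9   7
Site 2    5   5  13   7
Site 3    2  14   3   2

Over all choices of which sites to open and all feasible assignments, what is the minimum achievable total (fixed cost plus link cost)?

213

Open {Site 2, Site 3}; cheapest assignment that respects the capacities:
  Site 2 (cap 17, load 11): B, D — cost 5×5 + 6×7 = 67
  Site 3 (cap 21, load 16): A, C — cost 12×2 + 4×3 = 36
  Shipping 103, fixed 110 → total 213.
  Any other capacity-feasible assignment to {Site 2, Site 3} ships for at least 103.
Compare {Site 1, Site 3}: its best feasible assignment gives total 238.
Compare {Site 1, Site 2}: its best feasible assignment gives total 266.
Every other set of open sites that can feasibly serve all demand totals ≥ 238 even under its best assignment. Minimum: 213.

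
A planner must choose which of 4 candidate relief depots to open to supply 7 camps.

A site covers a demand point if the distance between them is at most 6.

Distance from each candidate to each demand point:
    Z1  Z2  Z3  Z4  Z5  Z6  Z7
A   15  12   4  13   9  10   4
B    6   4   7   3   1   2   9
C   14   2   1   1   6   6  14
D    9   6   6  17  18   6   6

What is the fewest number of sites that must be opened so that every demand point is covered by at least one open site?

2

Coverage sets (demand points within 6 of each site):
  A: {Z3, Z7}
  B: {Z1, Z2, Z4, Z5, Z6}
  C: {Z2, Z3, Z4, Z5, Z6}
  D: {Z2, Z3, Z6, Z7}
No single site covers all 7 demand points.
But {A, B} covers everything, so the minimum is 2.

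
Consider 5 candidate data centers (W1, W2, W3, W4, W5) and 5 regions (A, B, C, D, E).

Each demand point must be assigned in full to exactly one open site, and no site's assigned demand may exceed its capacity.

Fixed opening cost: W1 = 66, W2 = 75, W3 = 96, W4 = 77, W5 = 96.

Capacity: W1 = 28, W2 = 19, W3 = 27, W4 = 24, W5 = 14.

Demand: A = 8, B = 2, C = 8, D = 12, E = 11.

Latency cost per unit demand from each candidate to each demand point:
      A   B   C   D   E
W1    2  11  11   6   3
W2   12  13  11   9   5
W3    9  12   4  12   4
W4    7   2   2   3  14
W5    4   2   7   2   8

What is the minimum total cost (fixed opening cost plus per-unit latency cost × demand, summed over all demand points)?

Open {W1, W4}; cheapest assignment that respects the capacities:
  W1 (cap 28, load 19): A, E — cost 8×2 + 11×3 = 49
  W4 (cap 24, load 22): B, C, D — cost 2×2 + 8×2 + 12×3 = 56
  Shipping 105, fixed 143 → total 248.
  Any other capacity-feasible assignment to {W1, W4} ships for at least 105.
Compare {W1, W2, W4}: its best feasible assignment gives total 323.
Compare {W1, W5}: its best feasible assignment gives total 327.
Every other set of open sites that can feasibly serve all demand totals ≥ 323 even under its best assignment. Minimum: 248.

248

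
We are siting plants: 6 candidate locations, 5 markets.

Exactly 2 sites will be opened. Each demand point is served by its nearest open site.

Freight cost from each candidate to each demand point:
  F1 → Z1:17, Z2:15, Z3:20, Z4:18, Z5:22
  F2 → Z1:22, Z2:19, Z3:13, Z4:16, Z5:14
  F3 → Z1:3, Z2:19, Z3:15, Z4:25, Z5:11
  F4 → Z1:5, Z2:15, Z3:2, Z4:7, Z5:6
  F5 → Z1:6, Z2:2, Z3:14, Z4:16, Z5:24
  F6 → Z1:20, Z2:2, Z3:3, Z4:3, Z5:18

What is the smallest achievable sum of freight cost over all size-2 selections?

18

Open {F4, F6}.
  Z1→F4 5, Z2→F6 2, Z3→F4 2, Z4→F6 3, Z5→F4 6  ⇒ total 18.
Compare {F3, F6}: total 22.
Compare {F4, F5}: total 22.
No size-2 selection does better; minimum is 18.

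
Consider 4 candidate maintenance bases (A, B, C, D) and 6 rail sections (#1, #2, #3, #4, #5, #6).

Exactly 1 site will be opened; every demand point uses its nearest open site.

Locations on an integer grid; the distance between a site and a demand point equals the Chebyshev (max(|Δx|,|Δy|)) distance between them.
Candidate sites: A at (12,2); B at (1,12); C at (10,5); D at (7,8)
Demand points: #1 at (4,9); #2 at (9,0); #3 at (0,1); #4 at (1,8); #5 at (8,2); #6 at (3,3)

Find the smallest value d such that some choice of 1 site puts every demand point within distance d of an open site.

Open {D}.
  Farthest demand point is #2 at distance 8 (to D); all others are ≤ 8.
With {C} the worst case is 10.
With {A} the worst case is 12.
No size-1 selection achieves below 8.

8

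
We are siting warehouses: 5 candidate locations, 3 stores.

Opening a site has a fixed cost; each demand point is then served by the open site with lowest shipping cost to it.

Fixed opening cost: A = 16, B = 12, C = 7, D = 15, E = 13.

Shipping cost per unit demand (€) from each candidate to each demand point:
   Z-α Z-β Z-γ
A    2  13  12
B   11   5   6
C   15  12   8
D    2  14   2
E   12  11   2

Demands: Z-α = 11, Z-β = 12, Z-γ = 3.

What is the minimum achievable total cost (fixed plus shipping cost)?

Open {B, D}: assign each demand point to its cheapest open site.
  Z-α→D 11×2=22, Z-β→B 12×5=60, Z-γ→D 3×2=6
  shipping cost 88, fixed 27 → total 115.
Compare {B, C, D}: shipping cost 88 + fixed 34 = 122.
Compare {A, B}: shipping cost 100 + fixed 28 = 128.
Compare {B, D, E}: shipping cost 88 + fixed 40 = 128.
All other subsets cost ≥ 122. Minimum total cost: 115.

115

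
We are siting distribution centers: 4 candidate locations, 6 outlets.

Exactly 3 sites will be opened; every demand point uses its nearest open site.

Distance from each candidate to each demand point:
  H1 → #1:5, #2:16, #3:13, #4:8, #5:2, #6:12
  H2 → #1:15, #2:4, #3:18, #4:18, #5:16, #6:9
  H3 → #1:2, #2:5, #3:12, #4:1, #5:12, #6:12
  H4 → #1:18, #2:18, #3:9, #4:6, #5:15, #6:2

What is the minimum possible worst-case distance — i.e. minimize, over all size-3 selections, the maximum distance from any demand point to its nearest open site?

9

Open {H1, H2, H4}.
  Farthest demand point is #3 at distance 9 (to H4); all others are ≤ 9.
With {H1, H3, H4} the worst case is 9.
With {H1, H2, H3} the worst case is 12.
No size-3 selection achieves below 9.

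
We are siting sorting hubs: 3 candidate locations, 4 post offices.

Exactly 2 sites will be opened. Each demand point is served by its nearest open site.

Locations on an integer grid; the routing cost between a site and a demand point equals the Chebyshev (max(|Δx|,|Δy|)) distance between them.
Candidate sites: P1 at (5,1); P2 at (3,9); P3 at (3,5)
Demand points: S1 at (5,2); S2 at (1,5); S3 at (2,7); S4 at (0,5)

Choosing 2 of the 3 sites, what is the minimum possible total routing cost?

Open {P1, P3}.
  S1→P1 1, S2→P3 2, S3→P3 2, S4→P3 3  ⇒ total 8.
Compare {P2, P3}: total 10.
Compare {P1, P2}: total 11.

8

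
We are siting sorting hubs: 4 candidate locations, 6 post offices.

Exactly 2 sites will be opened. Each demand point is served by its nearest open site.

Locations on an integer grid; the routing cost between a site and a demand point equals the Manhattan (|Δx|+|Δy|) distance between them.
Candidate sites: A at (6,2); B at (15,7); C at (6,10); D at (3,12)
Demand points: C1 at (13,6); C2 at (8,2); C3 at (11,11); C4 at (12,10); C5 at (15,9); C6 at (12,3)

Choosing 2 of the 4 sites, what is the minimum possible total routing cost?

Open {A, B}.
  C1→B 3, C2→A 2, C3→B 8, C4→B 6, C5→B 2, C6→A 7  ⇒ total 28.
Compare {B, C}: total 34.
Compare {B, D}: total 38.
No size-2 selection does better; minimum is 28.

28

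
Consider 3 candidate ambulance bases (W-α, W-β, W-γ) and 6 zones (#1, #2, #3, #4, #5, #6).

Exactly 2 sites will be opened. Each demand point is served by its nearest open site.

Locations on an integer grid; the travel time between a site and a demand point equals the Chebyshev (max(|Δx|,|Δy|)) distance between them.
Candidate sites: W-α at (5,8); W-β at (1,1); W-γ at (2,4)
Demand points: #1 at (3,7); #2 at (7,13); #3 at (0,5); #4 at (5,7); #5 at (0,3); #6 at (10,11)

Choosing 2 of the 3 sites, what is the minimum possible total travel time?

17

Open {W-α, W-γ}.
  #1→W-α 2, #2→W-α 5, #3→W-γ 2, #4→W-α 1, #5→W-γ 2, #6→W-α 5  ⇒ total 17.
Compare {W-α, W-β}: total 19.
Compare {W-β, W-γ}: total 27.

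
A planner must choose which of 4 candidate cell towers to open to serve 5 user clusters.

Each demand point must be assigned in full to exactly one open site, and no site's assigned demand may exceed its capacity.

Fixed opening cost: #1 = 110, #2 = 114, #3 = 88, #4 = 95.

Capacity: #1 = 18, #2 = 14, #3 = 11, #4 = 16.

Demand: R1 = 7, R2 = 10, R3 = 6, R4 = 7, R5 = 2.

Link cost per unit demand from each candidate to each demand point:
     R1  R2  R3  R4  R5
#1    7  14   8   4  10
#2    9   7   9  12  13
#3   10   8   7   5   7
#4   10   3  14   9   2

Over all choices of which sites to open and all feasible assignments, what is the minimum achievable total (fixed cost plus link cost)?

Open {#1, #4}; cheapest assignment that respects the capacities:
  #1 (cap 18, load 16): R1, R4, R5 — cost 7×7 + 7×4 + 2×10 = 97
  #4 (cap 16, load 16): R2, R3 — cost 10×3 + 6×14 = 114
  Shipping 211, fixed 205 → total 416.
  Any other capacity-feasible assignment to {#1, #4} ships for at least 211.
Compare {#1, #3, #4}: its best feasible assignment gives total 446.
Compare {#2, #3, #4}: its best feasible assignment gives total 483.
Every other set of open sites that can feasibly serve all demand totals ≥ 446 even under its best assignment. Minimum: 416.

416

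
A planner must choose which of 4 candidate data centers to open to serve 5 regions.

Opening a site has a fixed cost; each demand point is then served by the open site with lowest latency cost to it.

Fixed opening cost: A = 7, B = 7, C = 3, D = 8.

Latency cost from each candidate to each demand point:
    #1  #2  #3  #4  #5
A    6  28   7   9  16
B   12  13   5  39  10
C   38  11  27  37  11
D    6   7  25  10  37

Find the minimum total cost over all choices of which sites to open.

53

Open {B, D}: assign each demand point to its cheapest open site.
  #1→D 6, #2→D 7, #3→B 5, #4→D 10, #5→B 10
  latency cost 38, fixed 15 → total 53.
Compare {A, C}: latency cost 44 + fixed 10 = 54.
Compare {B, C, D}: latency cost 38 + fixed 18 = 56.
Compare {A, B}: latency cost 43 + fixed 14 = 57.
All other subsets cost ≥ 54. Minimum total cost: 53.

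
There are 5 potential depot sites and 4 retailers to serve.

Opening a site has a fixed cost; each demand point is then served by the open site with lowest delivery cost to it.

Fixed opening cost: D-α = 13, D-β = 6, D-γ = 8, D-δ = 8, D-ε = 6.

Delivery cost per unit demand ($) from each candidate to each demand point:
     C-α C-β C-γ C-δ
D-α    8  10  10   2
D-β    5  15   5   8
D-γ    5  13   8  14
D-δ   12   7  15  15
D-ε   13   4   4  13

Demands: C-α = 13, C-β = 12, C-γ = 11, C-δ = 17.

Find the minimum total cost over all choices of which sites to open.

Open {D-α, D-β, D-ε}: assign each demand point to its cheapest open site.
  C-α→D-β 13×5=65, C-β→D-ε 12×4=48, C-γ→D-ε 11×4=44, C-δ→D-α 17×2=34
  delivery cost 191, fixed 25 → total 216.
Compare {D-α, D-γ, D-ε}: delivery cost 191 + fixed 27 = 218.
Compare {D-α, D-β, D-γ, D-ε}: delivery cost 191 + fixed 33 = 224.
Compare {D-α, D-β, D-δ, D-ε}: delivery cost 191 + fixed 33 = 224.
All other subsets cost ≥ 218. Minimum total cost: 216.

216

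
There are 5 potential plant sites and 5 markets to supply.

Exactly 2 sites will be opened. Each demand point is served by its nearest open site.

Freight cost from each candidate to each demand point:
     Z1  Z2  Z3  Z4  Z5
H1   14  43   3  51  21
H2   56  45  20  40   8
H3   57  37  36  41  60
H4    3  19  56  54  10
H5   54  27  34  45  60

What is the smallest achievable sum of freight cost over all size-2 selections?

86

Open {H1, H4}.
  Z1→H4 3, Z2→H4 19, Z3→H1 3, Z4→H1 51, Z5→H4 10  ⇒ total 86.
Compare {H2, H4}: total 90.
Compare {H1, H2}: total 108.
No size-2 selection does better; minimum is 86.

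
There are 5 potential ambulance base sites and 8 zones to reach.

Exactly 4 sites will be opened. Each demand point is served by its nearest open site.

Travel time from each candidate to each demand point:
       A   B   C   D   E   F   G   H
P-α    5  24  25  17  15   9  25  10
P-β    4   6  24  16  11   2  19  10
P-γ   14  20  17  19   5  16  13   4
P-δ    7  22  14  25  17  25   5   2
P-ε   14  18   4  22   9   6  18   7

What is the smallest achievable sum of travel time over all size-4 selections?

Open {P-β, P-γ, P-δ, P-ε}.
  A→P-β 4, B→P-β 6, C→P-ε 4, D→P-β 16, E→P-γ 5, F→P-β 2, G→P-δ 5, H→P-δ 2  ⇒ total 44.
Compare {P-α, P-β, P-δ, P-ε}: total 48.
Compare {P-α, P-β, P-γ, P-δ}: total 54.
No size-4 selection does better; minimum is 44.

44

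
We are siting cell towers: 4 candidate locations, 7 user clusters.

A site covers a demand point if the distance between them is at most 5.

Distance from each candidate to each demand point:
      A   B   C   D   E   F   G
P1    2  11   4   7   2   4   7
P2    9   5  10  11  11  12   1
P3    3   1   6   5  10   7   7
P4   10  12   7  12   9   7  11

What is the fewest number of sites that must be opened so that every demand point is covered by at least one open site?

3

Coverage sets (demand points within 5 of each site):
  P1: {A, C, E, F}
  P2: {B, G}
  P3: {A, B, D}
  P4: {}
No 2 sites suffice: every size-2 union leaves at least one demand point uncovered.
But {P1, P2, P3} covers everything, so the minimum is 3.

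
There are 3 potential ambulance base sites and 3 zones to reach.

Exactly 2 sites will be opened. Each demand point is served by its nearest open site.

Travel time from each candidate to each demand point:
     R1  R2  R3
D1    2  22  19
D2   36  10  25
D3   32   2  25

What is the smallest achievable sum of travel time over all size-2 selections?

Open {D1, D3}.
  R1→D1 2, R2→D3 2, R3→D1 19  ⇒ total 23.
Compare {D1, D2}: total 31.
Compare {D2, D3}: total 59.

23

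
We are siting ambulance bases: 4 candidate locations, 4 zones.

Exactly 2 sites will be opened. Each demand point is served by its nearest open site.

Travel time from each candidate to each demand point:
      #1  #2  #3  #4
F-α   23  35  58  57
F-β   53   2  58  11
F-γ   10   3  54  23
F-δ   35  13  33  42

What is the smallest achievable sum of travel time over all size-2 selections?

69

Open {F-γ, F-δ}.
  #1→F-γ 10, #2→F-γ 3, #3→F-δ 33, #4→F-γ 23  ⇒ total 69.
Compare {F-β, F-γ}: total 77.
Compare {F-β, F-δ}: total 81.
No size-2 selection does better; minimum is 69.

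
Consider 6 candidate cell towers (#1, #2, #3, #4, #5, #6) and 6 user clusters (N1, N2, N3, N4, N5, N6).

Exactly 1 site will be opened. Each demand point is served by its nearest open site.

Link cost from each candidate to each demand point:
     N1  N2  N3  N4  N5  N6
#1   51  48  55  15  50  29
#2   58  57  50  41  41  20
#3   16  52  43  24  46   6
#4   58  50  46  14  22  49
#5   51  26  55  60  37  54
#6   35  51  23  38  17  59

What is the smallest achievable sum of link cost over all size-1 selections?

Open {#3}.
  N1→#3 16, N2→#3 52, N3→#3 43, N4→#3 24, N5→#3 46, N6→#3 6  ⇒ total 187.
Compare {#6}: total 223.
Compare {#4}: total 239.
No size-1 selection does better; minimum is 187.

187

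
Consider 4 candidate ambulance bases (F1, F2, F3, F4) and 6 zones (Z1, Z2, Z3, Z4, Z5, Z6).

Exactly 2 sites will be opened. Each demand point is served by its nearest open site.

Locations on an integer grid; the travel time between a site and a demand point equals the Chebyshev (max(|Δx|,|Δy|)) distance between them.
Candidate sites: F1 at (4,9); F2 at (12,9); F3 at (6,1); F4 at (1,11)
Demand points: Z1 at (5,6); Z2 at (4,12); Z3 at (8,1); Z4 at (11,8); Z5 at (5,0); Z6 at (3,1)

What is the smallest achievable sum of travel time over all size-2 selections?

19

Open {F1, F3}.
  Z1→F1 3, Z2→F1 3, Z3→F3 2, Z4→F1 7, Z5→F3 1, Z6→F3 3  ⇒ total 19.
Compare {F2, F3}: total 20.
Compare {F3, F4}: total 21.
No size-2 selection does better; minimum is 19.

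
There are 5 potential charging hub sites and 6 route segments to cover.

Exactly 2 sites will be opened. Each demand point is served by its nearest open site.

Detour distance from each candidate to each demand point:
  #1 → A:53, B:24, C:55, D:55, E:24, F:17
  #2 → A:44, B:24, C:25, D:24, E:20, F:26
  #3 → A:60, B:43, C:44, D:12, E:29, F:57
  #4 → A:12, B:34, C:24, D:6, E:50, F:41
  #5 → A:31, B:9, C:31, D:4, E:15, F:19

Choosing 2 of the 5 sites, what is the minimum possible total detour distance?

83

Open {#4, #5}.
  A→#4 12, B→#5 9, C→#4 24, D→#5 4, E→#5 15, F→#5 19  ⇒ total 83.
Compare {#2, #5}: total 103.
Compare {#1, #4}: total 107.
No size-2 selection does better; minimum is 83.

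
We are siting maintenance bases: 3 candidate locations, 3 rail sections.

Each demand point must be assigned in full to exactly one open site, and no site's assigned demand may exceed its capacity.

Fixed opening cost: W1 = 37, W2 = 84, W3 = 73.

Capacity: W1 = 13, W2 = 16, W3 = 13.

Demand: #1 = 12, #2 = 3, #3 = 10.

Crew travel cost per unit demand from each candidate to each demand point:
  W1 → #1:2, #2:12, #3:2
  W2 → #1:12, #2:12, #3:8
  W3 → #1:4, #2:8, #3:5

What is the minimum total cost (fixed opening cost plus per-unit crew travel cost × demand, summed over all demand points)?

Open {W1, W3}; cheapest assignment that respects the capacities:
  W1 (cap 13, load 12): #1 — cost 12×2 = 24
  W3 (cap 13, load 13): #2, #3 — cost 3×8 + 10×5 = 74
  Shipping 98, fixed 110 → total 208.
  Any other capacity-feasible assignment to {W1, W3} ships for at least 98.
Compare {W1, W2}: its best feasible assignment gives total 261.
Compare {W1, W2, W3}: its best feasible assignment gives total 292.
Every other set of open sites that can feasibly serve all demand totals ≥ 261 even under its best assignment. Minimum: 208.

208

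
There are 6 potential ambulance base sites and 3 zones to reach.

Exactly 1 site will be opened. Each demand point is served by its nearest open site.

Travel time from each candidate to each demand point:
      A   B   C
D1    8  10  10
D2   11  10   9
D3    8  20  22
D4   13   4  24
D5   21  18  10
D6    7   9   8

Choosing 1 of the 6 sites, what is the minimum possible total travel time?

24

Open {D6}.
  A→D6 7, B→D6 9, C→D6 8  ⇒ total 24.
Compare {D1}: total 28.
Compare {D2}: total 30.
No size-1 selection does better; minimum is 24.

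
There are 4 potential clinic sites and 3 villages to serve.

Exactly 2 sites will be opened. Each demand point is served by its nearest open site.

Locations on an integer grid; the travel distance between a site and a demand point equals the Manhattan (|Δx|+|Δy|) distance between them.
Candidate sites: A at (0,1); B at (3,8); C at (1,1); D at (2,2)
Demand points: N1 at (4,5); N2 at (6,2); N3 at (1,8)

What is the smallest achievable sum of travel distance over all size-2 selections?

Open {B, D}.
  N1→B 4, N2→D 4, N3→B 2  ⇒ total 10.
Compare {B, C}: total 12.
Compare {A, B}: total 13.
No size-2 selection does better; minimum is 10.

10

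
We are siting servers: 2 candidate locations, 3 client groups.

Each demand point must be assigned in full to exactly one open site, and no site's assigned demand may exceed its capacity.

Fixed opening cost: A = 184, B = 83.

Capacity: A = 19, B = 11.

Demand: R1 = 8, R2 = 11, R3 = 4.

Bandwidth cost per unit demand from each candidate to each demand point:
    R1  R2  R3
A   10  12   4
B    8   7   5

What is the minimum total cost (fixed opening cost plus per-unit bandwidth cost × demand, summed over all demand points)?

440

Open {A, B}; cheapest assignment that respects the capacities:
  A (cap 19, load 12): R1, R3 — cost 8×10 + 4×4 = 96
  B (cap 11, load 11): R2 — cost 11×7 = 77
  Shipping 173, fixed 267 → total 440.
  Any other capacity-feasible assignment to {A, B} ships for at least 173.
Total demand is 23 and no other set of sites has combined capacity ≥ 23, so {A, B} is the only feasible choice of open sites. Minimum: 440.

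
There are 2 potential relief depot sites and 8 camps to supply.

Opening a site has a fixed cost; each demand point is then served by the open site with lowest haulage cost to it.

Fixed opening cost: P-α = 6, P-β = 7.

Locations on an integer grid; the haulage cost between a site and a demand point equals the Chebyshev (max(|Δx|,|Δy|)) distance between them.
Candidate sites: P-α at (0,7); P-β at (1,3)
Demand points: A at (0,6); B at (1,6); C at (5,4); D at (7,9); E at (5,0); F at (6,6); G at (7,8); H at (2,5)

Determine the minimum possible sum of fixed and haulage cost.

40

Open {P-β}: assign each demand point to its cheapest open site.
  A→P-β 3, B→P-β 3, C→P-β 4, D→P-β 6, E→P-β 4, F→P-β 5, G→P-β 6, H→P-β 2
  haulage cost 33, fixed 7 → total 40.
Compare {P-α}: haulage cost 36 + fixed 6 = 42.
Compare {P-α, P-β}: haulage cost 29 + fixed 13 = 42.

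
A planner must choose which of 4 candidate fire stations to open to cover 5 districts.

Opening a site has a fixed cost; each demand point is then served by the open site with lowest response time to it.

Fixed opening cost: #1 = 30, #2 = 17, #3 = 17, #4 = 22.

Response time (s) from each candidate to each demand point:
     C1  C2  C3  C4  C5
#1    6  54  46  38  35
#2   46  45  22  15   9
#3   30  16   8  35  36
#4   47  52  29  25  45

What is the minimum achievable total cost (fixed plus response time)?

Open {#2, #3}: assign each demand point to its cheapest open site.
  C1→#3 30, C2→#3 16, C3→#3 8, C4→#2 15, C5→#2 9
  response time 78, fixed 34 → total 112.
Compare {#1, #2, #3}: response time 54 + fixed 64 = 118.
Compare {#2, #3, #4}: response time 78 + fixed 56 = 134.
Compare {#1, #2, #3, #4}: response time 54 + fixed 86 = 140.
All other subsets cost ≥ 118. Minimum total cost: 112.

112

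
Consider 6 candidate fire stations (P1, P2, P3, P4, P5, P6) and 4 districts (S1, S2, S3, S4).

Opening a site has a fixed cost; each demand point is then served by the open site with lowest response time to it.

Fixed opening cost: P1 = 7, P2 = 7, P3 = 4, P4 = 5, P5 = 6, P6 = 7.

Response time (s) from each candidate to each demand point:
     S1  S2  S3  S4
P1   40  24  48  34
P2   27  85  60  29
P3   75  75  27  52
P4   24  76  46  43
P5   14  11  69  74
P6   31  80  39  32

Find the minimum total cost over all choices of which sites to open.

Open {P2, P3, P5}: assign each demand point to its cheapest open site.
  S1→P5 14, S2→P5 11, S3→P3 27, S4→P2 29
  response time 81, fixed 17 → total 98.
Compare {P3, P5, P6}: response time 84 + fixed 17 = 101.
Compare {P1, P3, P5}: response time 86 + fixed 17 = 103.
Compare {P2, P3, P4, P5}: response time 81 + fixed 22 = 103.
All other subsets cost ≥ 101. Minimum total cost: 98.

98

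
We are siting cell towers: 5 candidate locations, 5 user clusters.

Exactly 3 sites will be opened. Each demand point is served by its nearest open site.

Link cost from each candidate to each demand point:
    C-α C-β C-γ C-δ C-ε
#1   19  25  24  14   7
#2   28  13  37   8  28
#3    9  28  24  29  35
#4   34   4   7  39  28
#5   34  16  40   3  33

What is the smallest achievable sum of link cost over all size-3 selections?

Open {#1, #4, #5}.
  C-α→#1 19, C-β→#4 4, C-γ→#4 7, C-δ→#5 3, C-ε→#1 7  ⇒ total 40.
Compare {#1, #3, #4}: total 41.
Compare {#1, #2, #4}: total 45.
No size-3 selection does better; minimum is 40.

40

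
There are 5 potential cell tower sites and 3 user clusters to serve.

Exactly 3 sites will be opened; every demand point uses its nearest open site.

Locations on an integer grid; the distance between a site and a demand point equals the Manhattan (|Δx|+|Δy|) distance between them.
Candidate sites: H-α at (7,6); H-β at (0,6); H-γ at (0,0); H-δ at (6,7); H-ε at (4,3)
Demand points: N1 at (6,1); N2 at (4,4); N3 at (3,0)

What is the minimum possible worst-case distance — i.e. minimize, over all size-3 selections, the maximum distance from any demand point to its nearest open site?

Open {H-α, H-β, H-ε}.
  Farthest demand point is N1 at distance 4 (to H-ε); all others are ≤ 4.
With {H-α, H-γ, H-ε} the worst case is 4.
With {H-α, H-δ, H-ε} the worst case is 4.
No size-3 selection achieves below 4.

4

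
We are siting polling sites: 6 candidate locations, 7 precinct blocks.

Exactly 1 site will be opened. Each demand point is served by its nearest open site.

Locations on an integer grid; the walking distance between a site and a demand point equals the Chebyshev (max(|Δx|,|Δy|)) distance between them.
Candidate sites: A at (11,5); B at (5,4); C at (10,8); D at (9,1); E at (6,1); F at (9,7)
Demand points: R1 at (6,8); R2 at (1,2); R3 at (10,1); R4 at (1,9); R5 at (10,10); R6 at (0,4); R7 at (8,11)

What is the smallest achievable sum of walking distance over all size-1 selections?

36

Open {B}.
  R1→B 4, R2→B 4, R3→B 5, R4→B 5, R5→B 6, R6→B 5, R7→B 7  ⇒ total 36.
Compare {F}: total 41.
Compare {C}: total 44.
No size-1 selection does better; minimum is 36.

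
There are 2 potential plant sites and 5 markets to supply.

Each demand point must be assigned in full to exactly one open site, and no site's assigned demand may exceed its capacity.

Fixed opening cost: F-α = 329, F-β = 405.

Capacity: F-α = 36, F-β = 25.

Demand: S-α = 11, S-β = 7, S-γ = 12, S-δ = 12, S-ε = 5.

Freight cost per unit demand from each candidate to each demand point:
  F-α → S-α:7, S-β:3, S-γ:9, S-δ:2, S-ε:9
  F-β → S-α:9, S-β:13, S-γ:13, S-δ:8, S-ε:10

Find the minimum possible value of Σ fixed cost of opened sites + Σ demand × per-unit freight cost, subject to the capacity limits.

1031

Open {F-α, F-β}; cheapest assignment that respects the capacities:
  F-α (cap 36, load 36): S-β, S-γ, S-δ, S-ε — cost 7×3 + 12×9 + 12×2 + 5×9 = 198
  F-β (cap 25, load 11): S-α — cost 11×9 = 99
  Shipping 297, fixed 734 → total 1031.
  Any other capacity-feasible assignment to {F-α, F-β} ships for at least 297.
Total demand is 47 and no other set of sites has combined capacity ≥ 47, so {F-α, F-β} is the only feasible choice of open sites. Minimum: 1031.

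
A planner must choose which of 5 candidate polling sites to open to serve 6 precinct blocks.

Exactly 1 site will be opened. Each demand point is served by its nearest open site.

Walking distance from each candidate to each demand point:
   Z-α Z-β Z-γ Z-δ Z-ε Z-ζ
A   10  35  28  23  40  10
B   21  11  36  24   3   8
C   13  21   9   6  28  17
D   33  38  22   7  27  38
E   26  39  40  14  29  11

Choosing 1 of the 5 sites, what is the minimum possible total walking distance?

94

Open {C}.
  Z-α→C 13, Z-β→C 21, Z-γ→C 9, Z-δ→C 6, Z-ε→C 28, Z-ζ→C 17  ⇒ total 94.
Compare {B}: total 103.
Compare {A}: total 146.
No size-1 selection does better; minimum is 94.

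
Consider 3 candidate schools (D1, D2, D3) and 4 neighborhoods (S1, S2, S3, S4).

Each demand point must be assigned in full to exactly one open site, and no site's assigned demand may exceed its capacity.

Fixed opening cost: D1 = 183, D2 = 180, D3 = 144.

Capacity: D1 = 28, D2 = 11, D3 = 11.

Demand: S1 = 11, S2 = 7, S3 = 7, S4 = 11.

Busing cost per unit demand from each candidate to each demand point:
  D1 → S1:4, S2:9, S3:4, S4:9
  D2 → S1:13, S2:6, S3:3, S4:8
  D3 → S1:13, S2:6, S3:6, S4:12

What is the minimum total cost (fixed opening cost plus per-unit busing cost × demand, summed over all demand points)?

Open {D1, D2}; cheapest assignment that respects the capacities:
  D1 (cap 28, load 25): S1, S2, S3 — cost 11×4 + 7×9 + 7×4 = 135
  D2 (cap 11, load 11): S4 — cost 11×8 = 88
  Shipping 223, fixed 363 → total 586.
  Any other capacity-feasible assignment to {D1, D2} ships for at least 223.
Compare {D1, D3}: its best feasible assignment gives total 594.
Compare {D1, D2, D3}: its best feasible assignment gives total 709.
Every other set of open sites that can feasibly serve all demand totals ≥ 594 even under its best assignment. Minimum: 586.

586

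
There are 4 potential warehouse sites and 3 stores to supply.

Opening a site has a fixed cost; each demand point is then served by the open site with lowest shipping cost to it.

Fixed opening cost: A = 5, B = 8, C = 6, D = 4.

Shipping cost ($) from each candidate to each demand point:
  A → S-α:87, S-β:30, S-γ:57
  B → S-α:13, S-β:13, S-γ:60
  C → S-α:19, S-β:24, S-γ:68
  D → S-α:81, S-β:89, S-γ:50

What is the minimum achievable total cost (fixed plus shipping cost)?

Open {B, D}: assign each demand point to its cheapest open site.
  S-α→B 13, S-β→B 13, S-γ→D 50
  shipping cost 76, fixed 12 → total 88.
Compare {A, B, D}: shipping cost 76 + fixed 17 = 93.
Compare {B}: shipping cost 86 + fixed 8 = 94.
Compare {B, C, D}: shipping cost 76 + fixed 18 = 94.
All other subsets cost ≥ 93. Minimum total cost: 88.

88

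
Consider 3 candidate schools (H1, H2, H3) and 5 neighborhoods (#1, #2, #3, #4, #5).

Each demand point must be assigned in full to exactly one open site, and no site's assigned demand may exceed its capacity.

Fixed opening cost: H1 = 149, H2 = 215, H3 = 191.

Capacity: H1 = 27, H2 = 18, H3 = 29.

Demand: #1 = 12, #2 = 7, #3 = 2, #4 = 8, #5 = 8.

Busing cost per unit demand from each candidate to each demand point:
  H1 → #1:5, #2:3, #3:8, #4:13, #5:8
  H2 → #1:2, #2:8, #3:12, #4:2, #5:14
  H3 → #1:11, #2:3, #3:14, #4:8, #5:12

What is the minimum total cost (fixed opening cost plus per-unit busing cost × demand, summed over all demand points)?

Open {H1, H2}; cheapest assignment that respects the capacities:
  H1 (cap 27, load 27): #1, #2, #5 — cost 12×5 + 7×3 + 8×8 = 145
  H2 (cap 18, load 10): #3, #4 — cost 2×12 + 8×2 = 40
  Shipping 185, fixed 364 → total 549.
  Any other capacity-feasible assignment to {H1, H2} ships for at least 185.
Compare {H1, H3}: its best feasible assignment gives total 565.
Compare {H2, H3}: its best feasible assignment gives total 635.
Every other set of open sites that can feasibly serve all demand totals ≥ 565 even under its best assignment. Minimum: 549.

549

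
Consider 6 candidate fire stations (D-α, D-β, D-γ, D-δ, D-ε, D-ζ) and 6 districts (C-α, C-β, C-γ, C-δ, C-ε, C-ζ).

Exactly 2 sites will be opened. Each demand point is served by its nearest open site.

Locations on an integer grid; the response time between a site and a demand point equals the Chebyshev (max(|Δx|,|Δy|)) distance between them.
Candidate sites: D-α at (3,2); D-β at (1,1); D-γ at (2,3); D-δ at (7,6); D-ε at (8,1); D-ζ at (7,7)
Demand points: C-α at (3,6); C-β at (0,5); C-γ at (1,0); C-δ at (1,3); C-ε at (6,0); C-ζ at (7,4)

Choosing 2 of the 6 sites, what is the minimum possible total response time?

14

Open {D-γ, D-ε}.
  C-α→D-γ 3, C-β→D-γ 2, C-γ→D-γ 3, C-δ→D-γ 1, C-ε→D-ε 2, C-ζ→D-ε 3  ⇒ total 14.
Compare {D-α, D-γ}: total 15.
Compare {D-γ, D-δ}: total 15.
No size-2 selection does better; minimum is 14.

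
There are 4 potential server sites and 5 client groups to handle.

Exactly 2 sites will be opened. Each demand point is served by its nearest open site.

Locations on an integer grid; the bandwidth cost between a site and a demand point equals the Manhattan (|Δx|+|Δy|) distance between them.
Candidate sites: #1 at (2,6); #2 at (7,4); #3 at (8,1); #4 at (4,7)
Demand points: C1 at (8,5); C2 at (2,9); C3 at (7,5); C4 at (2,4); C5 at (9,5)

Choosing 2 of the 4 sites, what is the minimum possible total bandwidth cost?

Open {#1, #2}.
  C1→#2 2, C2→#1 3, C3→#2 1, C4→#1 2, C5→#2 3  ⇒ total 11.
Compare {#2, #4}: total 15.
Compare {#1, #3}: total 19.
No size-2 selection does better; minimum is 11.

11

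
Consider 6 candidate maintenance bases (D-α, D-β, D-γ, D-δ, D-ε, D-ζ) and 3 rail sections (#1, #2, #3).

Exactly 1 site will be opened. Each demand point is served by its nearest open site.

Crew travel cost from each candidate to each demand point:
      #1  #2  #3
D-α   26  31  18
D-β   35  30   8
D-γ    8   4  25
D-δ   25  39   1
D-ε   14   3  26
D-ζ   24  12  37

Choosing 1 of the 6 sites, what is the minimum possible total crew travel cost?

Open {D-γ}.
  #1→D-γ 8, #2→D-γ 4, #3→D-γ 25  ⇒ total 37.
Compare {D-ε}: total 43.
Compare {D-δ}: total 65.
No size-1 selection does better; minimum is 37.

37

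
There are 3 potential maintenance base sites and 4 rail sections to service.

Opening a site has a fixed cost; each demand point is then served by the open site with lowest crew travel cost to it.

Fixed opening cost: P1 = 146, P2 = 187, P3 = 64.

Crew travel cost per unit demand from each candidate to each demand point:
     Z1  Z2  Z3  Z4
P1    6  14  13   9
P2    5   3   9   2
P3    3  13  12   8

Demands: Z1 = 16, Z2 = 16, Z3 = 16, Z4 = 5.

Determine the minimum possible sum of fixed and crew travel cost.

469

Open {P2}: assign each demand point to its cheapest open site.
  Z1→P2 16×5=80, Z2→P2 16×3=48, Z3→P2 16×9=144, Z4→P2 5×2=10
  crew travel cost 282, fixed 187 → total 469.
Compare {P2, P3}: crew travel cost 250 + fixed 251 = 501.
Compare {P3}: crew travel cost 488 + fixed 64 = 552.
Compare {P1, P2}: crew travel cost 282 + fixed 333 = 615.
All other subsets cost ≥ 501. Minimum total cost: 469.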